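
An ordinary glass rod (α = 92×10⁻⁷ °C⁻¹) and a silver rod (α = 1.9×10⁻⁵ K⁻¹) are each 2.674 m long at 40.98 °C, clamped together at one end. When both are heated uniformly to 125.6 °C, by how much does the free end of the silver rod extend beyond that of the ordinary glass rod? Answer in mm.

2.22 mm

ΔT = 84.62 K
ordinary glass: ΔL = 92×10⁻⁷ × 2.674 m × 84.62 = 2.0817×10⁻³ m = 2.0817 mm
silver: ΔL = 1.9×10⁻⁵ × 2.674 m × 84.62 = 4.2992×10⁻³ m = 4.2992 mm
difference = 4.2992 − 2.0817 = 2.2175 mm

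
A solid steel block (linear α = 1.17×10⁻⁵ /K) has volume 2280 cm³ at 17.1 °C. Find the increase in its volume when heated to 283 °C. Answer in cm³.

ΔV = 21.3 cm³

Isotropic solid: β ≈ 3α = 3.5×10⁻⁵ /K; ΔT = 265.9 K
ΔV = 3αV₀ΔT = 3(1.17×10⁻⁵)(2280)(265.9) = 21.3 cm³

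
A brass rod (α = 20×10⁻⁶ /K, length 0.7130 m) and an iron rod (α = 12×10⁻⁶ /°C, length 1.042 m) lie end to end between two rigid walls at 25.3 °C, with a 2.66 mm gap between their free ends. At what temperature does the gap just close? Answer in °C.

α₁L₁ = 1.426×10⁻⁵ m/K, α₂L₂ = 1.2504×10⁻⁵ m/K → total 2.6764×10⁻⁵ m/K
ΔT = g/(α₁L₁+α₂L₂) = 2.66×10⁻³ / 2.6764×10⁻⁵ = 99.39 K
T = 25.3 + 99.39 = 124.69 °C

T = 125 °C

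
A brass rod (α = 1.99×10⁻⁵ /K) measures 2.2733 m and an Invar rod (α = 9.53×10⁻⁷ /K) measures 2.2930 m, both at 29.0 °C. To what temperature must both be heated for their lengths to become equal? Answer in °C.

L₁(1 + α₁ΔT) = L₂(1 + α₂ΔT) ⇒ ΔT = (L₂ − L₁)/(α₁L₁ − α₂L₂)
L₂ − L₁ = 2.2930 − 2.2733 = 1.97×10⁻² m
α₁L₁ − α₂L₂ = 1.99×10⁻⁵×2.2733 − 9.53×10⁻⁷×2.2930 = 4.3053441×10⁻⁵ m/K
ΔT = 1.97×10⁻² / 4.3053441×10⁻⁵ = 457.571 K
T = 29.0 + 457.571 = 486.571 °C

T = 486.6 °C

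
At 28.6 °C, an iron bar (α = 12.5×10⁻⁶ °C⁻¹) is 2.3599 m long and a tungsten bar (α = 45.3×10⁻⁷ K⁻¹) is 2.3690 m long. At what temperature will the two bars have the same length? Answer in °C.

L₁(1 + α₁ΔT) = L₂(1 + α₂ΔT) ⇒ ΔT = (L₂ − L₁)/(α₁L₁ − α₂L₂)
L₂ − L₁ = 2.3690 − 2.3599 = 9.10×10⁻³ m
α₁L₁ − α₂L₂ = 12.5×10⁻⁶×2.3599 − 45.3×10⁻⁷×2.3690 = 1.876718×10⁻⁵ m/K
ΔT = 9.10×10⁻³ / 1.876718×10⁻⁵ = 484.889 K
T = 28.6 + 484.889 = 513.489 °C

T = 513.5 °C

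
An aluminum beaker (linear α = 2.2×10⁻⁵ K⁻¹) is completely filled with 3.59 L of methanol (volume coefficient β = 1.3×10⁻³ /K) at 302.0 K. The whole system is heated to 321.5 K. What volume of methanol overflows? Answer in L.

The beaker also expands: β_container ≈ 3α = 6.6×10⁻⁵ /K
Net overflow = V₀(β_liq − 3α_cont)ΔT
β − 3α = 1.30×10⁻³ − 6.6×10⁻⁵ = 1.234×10⁻³ /K; ΔT = 19.5 K
ΔV = 3.59 × 1.234×10⁻³ × 19.5 = 0.0864 L

0.0864 L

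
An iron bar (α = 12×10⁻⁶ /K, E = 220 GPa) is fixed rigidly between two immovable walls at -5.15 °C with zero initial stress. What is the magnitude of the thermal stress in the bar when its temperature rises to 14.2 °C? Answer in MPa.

Fully constrained: the free strain ε = αΔT is blocked, so σ = Eε = EαΔT.
|ΔT| = 19.35 K
σ = 220×10⁹ × 12×10⁻⁶ × 19.35 = 5.11×10⁷ Pa

σ = 51.1 MPa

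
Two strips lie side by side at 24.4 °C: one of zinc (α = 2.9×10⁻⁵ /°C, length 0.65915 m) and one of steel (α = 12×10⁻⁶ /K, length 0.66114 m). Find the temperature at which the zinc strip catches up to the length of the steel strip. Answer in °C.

L₁(1 + α₁ΔT) = L₂(1 + α₂ΔT) ⇒ ΔT = (L₂ − L₁)/(α₁L₁ − α₂L₂)
L₂ − L₁ = 0.66114 − 0.65915 = 1.99×10⁻³ m
α₁L₁ − α₂L₂ = 2.9×10⁻⁵×0.65915 − 12×10⁻⁶×0.66114 = 1.118167×10⁻⁵ m/K
ΔT = 1.99×10⁻³ / 1.118167×10⁻⁵ = 177.970 K
T = 24.4 + 177.970 = 202.370 °C

T = 202.4 °C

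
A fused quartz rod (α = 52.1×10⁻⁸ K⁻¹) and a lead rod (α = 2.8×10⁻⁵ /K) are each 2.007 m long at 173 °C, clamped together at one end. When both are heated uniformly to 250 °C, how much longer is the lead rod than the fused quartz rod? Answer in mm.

4.25 mm

ΔT = 77 K
fused quartz: ΔL = 52.1×10⁻⁸ × 2.007 m × 77 = 8.0515×10⁻⁵ m = 0.080515 mm
lead: ΔL = 2.8×10⁻⁵ × 2.007 m × 77 = 4.3271×10⁻³ m = 4.3271 mm
difference = 4.3271 − 0.080515 = 4.246585 mm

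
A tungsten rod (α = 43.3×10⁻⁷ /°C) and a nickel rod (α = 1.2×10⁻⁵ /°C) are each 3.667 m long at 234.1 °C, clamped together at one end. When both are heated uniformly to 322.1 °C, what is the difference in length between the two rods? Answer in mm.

ΔT = 88.0 K
tungsten: ΔL = 43.3×10⁻⁷ × 3.667 m × 88.0 = 1.3973×10⁻³ m = 1.3973 mm
nickel: ΔL = 1.2×10⁻⁵ × 3.667 m × 88.0 = 3.8724×10⁻³ m = 3.8724 mm
difference = 3.8724 − 1.3973 = 2.4751 mm

2.48 mm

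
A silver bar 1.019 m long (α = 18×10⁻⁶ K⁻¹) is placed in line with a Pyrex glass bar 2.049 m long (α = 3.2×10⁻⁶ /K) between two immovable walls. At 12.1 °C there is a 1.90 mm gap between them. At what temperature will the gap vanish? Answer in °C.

Gap closes when ΔL₁ + ΔL₂ = 1.90 mm = 1.90×10⁻³ m
(α₁L₁ + α₂L₂)ΔT = g
α₁L₁ + α₂L₂ = 18×10⁻⁶×1.019 + 3.2×10⁻⁶×2.049 = 2.48988×10⁻⁵ m/K
ΔT = 1.90×10⁻³ / 2.48988×10⁻⁵ = 76.309 K
T = 12.1 + 76.309 = 88.409 °C

T = 88.4 °C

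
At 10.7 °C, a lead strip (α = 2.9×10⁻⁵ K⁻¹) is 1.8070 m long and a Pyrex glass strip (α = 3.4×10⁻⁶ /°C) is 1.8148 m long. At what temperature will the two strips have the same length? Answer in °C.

T = 179.4 °C

L₁(1 + α₁ΔT) = L₂(1 + α₂ΔT) ⇒ ΔT = (L₂ − L₁)/(α₁L₁ − α₂L₂)
L₂ − L₁ = 1.8148 − 1.8070 = 7.80×10⁻³ m
α₁L₁ − α₂L₂ = 2.9×10⁻⁵×1.8070 − 3.4×10⁻⁶×1.8148 = 4.623268×10⁻⁵ m/K
ΔT = 7.80×10⁻³ / 4.623268×10⁻⁵ = 168.712 K
T = 10.7 + 168.712 = 179.412 °C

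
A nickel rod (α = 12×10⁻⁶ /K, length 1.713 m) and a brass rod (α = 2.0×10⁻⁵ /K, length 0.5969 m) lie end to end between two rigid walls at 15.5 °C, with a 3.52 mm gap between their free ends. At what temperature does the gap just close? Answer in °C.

Gap closes when ΔL₁ + ΔL₂ = 3.52 mm = 3.52×10⁻³ m
(α₁L₁ + α₂L₂)ΔT = g
α₁L₁ + α₂L₂ = 12×10⁻⁶×1.713 + 2.0×10⁻⁵×0.5969 = 3.2494×10⁻⁵ m/K
ΔT = 3.52×10⁻³ / 3.2494×10⁻⁵ = 108.33 K
T = 15.5 + 108.33 = 123.83 °C

T = 124 °C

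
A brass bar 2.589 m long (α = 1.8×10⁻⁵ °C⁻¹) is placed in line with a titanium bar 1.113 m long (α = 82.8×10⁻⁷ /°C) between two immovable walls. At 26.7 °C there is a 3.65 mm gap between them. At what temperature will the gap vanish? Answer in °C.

α₁L₁ = 4.6602×10⁻⁵ m/K, α₂L₂ = 9.21564×10⁻⁶ m/K → total 5.581764×10⁻⁵ m/K
ΔT = g/(α₁L₁+α₂L₂) = 3.65×10⁻³ / 5.581764×10⁻⁵ = 65.392 K
T = 26.7 + 65.392 = 92.092 °C

T = 92.1 °C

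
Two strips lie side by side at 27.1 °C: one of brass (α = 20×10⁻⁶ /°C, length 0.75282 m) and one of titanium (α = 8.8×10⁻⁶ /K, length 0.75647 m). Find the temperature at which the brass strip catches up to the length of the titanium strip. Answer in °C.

T = 461.7 °C

L₁(1 + α₁ΔT) = L₂(1 + α₂ΔT) ⇒ ΔT = (L₂ − L₁)/(α₁L₁ − α₂L₂)
L₂ − L₁ = 0.75647 − 0.75282 = 3.65×10⁻³ m
α₁L₁ − α₂L₂ = 20×10⁻⁶×0.75282 − 8.8×10⁻⁶×0.75647 = 8.399464×10⁻⁶ m/K
ΔT = 3.65×10⁻³ / 8.399464×10⁻⁶ = 434.552 K
T = 27.1 + 434.552 = 461.652 °C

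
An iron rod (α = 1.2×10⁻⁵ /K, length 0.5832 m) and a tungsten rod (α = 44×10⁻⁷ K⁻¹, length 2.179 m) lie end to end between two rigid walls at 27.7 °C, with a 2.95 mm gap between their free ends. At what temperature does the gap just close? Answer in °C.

Gap closes when ΔL₁ + ΔL₂ = 2.95 mm = 2.95×10⁻³ m
(α₁L₁ + α₂L₂)ΔT = g
α₁L₁ + α₂L₂ = 1.2×10⁻⁵×0.5832 + 44×10⁻⁷×2.179 = 1.6586×10⁻⁵ m/K
ΔT = 2.95×10⁻³ / 1.6586×10⁻⁵ = 177.86 K
T = 27.7 + 177.86 = 205.56 °C

T = 206 °C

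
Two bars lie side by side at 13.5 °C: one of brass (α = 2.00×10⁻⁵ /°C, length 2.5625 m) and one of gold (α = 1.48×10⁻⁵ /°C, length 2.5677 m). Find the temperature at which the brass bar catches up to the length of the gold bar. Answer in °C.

T = 406.0 °C

Equal length when α₁L₁ΔT − α₂L₂ΔT = L₂ − L₁ = 5.20×10⁻³ m
α₁L₁ = 5.125×10⁻⁵, α₂L₂ = 3.800196×10⁻⁵ → Δ(αL) = 1.324804×10⁻⁵ m/K
ΔT = 5.20×10⁻³ / 1.324804×10⁻⁵ = 392.511 K, so T = 13.5 + 392.511 = 406.011 °C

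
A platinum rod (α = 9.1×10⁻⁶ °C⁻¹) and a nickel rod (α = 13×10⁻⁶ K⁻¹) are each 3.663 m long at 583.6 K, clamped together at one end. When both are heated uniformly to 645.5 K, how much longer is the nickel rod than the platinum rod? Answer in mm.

ΔT = 61.9 K
platinum: ΔL = 9.1×10⁻⁶ × 3.663 m × 61.9 = 2.0633×10⁻³ m = 2.0633 mm
nickel: ΔL = 13×10⁻⁶ × 3.663 m × 61.9 = 2.9476×10⁻³ m = 2.9476 mm
difference = 2.9476 − 2.0633 = 0.8843 mm

0.884 mm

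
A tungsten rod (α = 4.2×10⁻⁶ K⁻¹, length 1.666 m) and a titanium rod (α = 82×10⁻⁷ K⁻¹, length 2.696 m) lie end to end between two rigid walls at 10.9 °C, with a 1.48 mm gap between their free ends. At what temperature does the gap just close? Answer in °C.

α₁L₁ = 6.9972×10⁻⁶ m/K, α₂L₂ = 2.21072×10⁻⁵ m/K → total 2.91044×10⁻⁵ m/K
ΔT = g/(α₁L₁+α₂L₂) = 1.48×10⁻³ / 2.91044×10⁻⁵ = 50.851 K
T = 10.9 + 50.851 = 61.751 °C

T = 61.8 °C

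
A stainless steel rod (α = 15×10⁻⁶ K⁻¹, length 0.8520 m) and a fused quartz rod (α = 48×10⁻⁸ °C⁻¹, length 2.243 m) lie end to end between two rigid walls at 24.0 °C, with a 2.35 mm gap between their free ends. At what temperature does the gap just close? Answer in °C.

Gap closes when ΔL₁ + ΔL₂ = 2.35 mm = 2.35×10⁻³ m
(α₁L₁ + α₂L₂)ΔT = g
α₁L₁ + α₂L₂ = 15×10⁻⁶×0.8520 + 48×10⁻⁸×2.243 = 1.385664×10⁻⁵ m/K
ΔT = 2.35×10⁻³ / 1.385664×10⁻⁵ = 169.59 K
T = 24.0 + 169.59 = 193.59 °C

T = 194 °C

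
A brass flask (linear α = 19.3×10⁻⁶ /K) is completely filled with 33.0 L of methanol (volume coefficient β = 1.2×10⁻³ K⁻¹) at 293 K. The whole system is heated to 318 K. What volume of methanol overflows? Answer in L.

The flask also expands: β_container ≈ 3α = 5.79×10⁻⁵ /K
Net overflow = V₀(β_liq − 3α_cont)ΔT
β − 3α = 1.20×10⁻³ − 5.79×10⁻⁵ = 1.1421×10⁻³ /K; ΔT = 25 K
ΔV = 33.0 × 1.1421×10⁻³ × 25 = 0.942 L

0.942 L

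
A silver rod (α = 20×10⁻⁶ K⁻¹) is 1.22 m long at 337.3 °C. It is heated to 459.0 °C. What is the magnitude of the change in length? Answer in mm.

|ΔT| = |459.0 − 337.3| = 121.7 K
ΔL = αL₀ΔT = (20×10⁻⁶)(1.22)(121.7) = 2.97×10⁻³ m

ΔL = 2.97 mm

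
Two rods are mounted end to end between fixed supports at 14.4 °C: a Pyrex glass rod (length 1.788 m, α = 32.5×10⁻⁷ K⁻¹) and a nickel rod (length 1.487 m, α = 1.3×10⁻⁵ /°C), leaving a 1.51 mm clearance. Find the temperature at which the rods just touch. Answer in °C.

α₁L₁ = 5.811×10⁻⁶ m/K, α₂L₂ = 1.9331×10⁻⁵ m/K → total 2.5142×10⁻⁵ m/K
ΔT = g/(α₁L₁+α₂L₂) = 1.51×10⁻³ / 2.5142×10⁻⁵ = 60.059 K
T = 14.4 + 60.059 = 74.459 °C

T = 74.5 °C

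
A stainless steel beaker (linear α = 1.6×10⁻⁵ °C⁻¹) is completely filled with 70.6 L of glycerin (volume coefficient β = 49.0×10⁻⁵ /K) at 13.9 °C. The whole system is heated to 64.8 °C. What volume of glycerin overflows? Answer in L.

The beaker also expands: β_container ≈ 3α = 4.8×10⁻⁵ /K
Net overflow = V₀(β_liq − 3α_cont)ΔT
β − 3α = 4.90×10⁻⁴ − 4.8×10⁻⁵ = 4.42×10⁻⁴ /K; ΔT = 50.9 K
ΔV = 70.6 × 4.42×10⁻⁴ × 50.9 = 1.59 L

1.59 L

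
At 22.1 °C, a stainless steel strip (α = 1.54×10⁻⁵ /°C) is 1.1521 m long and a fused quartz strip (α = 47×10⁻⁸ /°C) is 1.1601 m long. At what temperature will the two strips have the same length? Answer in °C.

Equal length when α₁L₁ΔT − α₂L₂ΔT = L₂ − L₁ = 8.00×10⁻³ m
α₁L₁ = 1.774234×10⁻⁵, α₂L₂ = 5.45247×10⁻⁷ → Δ(αL) = 1.7197093×10⁻⁵ m/K
ΔT = 8.00×10⁻³ / 1.7197093×10⁻⁵ = 465.195 K, so T = 22.1 + 465.195 = 487.295 °C

T = 487.3 °C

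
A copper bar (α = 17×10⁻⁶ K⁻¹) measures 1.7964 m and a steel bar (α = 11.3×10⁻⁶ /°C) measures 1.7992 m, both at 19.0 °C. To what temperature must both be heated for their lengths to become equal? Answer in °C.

Equal length when α₁L₁ΔT − α₂L₂ΔT = L₂ − L₁ = 2.80×10⁻³ m
α₁L₁ = 3.05388×10⁻⁵, α₂L₂ = 2.033096×10⁻⁵ → Δ(αL) = 1.020784×10⁻⁵ m/K
ΔT = 2.80×10⁻³ / 1.020784×10⁻⁵ = 274.299 K, so T = 19.0 + 274.299 = 293.299 °C

T = 293.3 °C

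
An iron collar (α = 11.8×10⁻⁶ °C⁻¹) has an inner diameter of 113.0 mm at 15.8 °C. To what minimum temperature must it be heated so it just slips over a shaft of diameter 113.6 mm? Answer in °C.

Required Δd = 113.6 − 113.0 = 0.6 mm
Δd = αd₀ΔT ⇒ ΔT = Δd/(αd₀) = 0.6 / (11.8×10⁻⁶ × 113.0) = 449.98 K
T_min = 15.8 + 449.98 = 465.78 °C

T = 466 °C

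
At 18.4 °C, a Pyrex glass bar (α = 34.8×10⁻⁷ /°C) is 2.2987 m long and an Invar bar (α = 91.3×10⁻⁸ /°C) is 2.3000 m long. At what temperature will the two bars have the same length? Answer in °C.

T = 238.8 °C

L₁(1 + α₁ΔT) = L₂(1 + α₂ΔT) ⇒ ΔT = (L₂ − L₁)/(α₁L₁ − α₂L₂)
L₂ − L₁ = 2.3000 − 2.2987 = 1.30×10⁻³ m
α₁L₁ − α₂L₂ = 34.8×10⁻⁷×2.2987 − 91.3×10⁻⁸×2.3000 = 5.899576×10⁻⁶ m/K
ΔT = 1.30×10⁻³ / 5.899576×10⁻⁶ = 220.355 K
T = 18.4 + 220.355 = 238.755 °C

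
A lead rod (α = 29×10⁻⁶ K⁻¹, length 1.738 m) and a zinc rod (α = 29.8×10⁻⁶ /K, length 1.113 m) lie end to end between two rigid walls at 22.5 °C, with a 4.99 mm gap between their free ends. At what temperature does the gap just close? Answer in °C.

T = 82.2 °C

Gap closes when ΔL₁ + ΔL₂ = 4.99 mm = 4.99×10⁻³ m
(α₁L₁ + α₂L₂)ΔT = g
α₁L₁ + α₂L₂ = 29×10⁻⁶×1.738 + 29.8×10⁻⁶×1.113 = 8.35694×10⁻⁵ m/K
ΔT = 4.99×10⁻³ / 8.35694×10⁻⁵ = 59.711 K
T = 22.5 + 59.711 = 82.211 °C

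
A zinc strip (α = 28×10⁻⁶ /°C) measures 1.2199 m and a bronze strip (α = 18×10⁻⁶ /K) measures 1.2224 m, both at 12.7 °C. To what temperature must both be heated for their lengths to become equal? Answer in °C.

T = 218.4 °C

Equal length when α₁L₁ΔT − α₂L₂ΔT = L₂ − L₁ = 2.50×10⁻³ m
α₁L₁ = 3.41572×10⁻⁵, α₂L₂ = 2.20032×10⁻⁵ → Δ(αL) = 1.2154×10⁻⁵ m/K
ΔT = 2.50×10⁻³ / 1.2154×10⁻⁵ = 205.694 K, so T = 12.7 + 205.694 = 218.394 °C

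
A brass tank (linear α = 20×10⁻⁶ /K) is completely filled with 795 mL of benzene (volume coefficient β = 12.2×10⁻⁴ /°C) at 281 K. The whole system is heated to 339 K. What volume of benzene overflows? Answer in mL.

The tank also expands: β_container ≈ 3α = 6.0×10⁻⁵ /K
Net overflow = V₀(β_liq − 3α_cont)ΔT
β − 3α = 1.22×10⁻³ − 6.0×10⁻⁵ = 1.16×10⁻³ /K; ΔT = 58 K
ΔV = 795 × 1.16×10⁻³ × 58 = 53.5 mL

53.5 mL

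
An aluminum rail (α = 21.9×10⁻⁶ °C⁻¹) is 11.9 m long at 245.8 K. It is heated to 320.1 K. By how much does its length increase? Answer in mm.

|ΔT| = |320.1 − 245.8| = 74.3 K
ΔL = αL₀ΔT = (21.9×10⁻⁶)(11.9)(74.3) = 1.94×10⁻² m

ΔL = 19.4 mm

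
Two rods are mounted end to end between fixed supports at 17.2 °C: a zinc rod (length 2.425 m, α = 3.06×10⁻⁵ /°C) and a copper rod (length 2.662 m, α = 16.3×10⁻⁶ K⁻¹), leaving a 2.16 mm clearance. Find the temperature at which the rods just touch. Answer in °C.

T = 35.6 °C

α₁L₁ = 7.4205×10⁻⁵ m/K, α₂L₂ = 4.33906×10⁻⁵ m/K → total 1.175956×10⁻⁴ m/K
ΔT = g/(α₁L₁+α₂L₂) = 2.16×10⁻³ / 1.175956×10⁻⁴ = 18.368 K
T = 17.2 + 18.368 = 35.568 °C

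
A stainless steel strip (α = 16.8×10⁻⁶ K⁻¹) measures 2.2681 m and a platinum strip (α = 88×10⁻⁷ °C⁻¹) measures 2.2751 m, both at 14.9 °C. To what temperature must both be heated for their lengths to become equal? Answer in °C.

T = 402.0 °C

Equal length when α₁L₁ΔT − α₂L₂ΔT = L₂ − L₁ = 7.00×10⁻³ m
α₁L₁ = 3.810408×10⁻⁵, α₂L₂ = 2.002088×10⁻⁵ → Δ(αL) = 1.80832×10⁻⁵ m/K
ΔT = 7.00×10⁻³ / 1.80832×10⁻⁵ = 387.100 K, so T = 14.9 + 387.100 = 402.000 °C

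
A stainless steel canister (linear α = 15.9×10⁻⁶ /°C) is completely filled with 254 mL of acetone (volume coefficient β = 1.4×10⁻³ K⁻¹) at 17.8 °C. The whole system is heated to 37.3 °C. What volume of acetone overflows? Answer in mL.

The canister also expands: β_container ≈ 3α = 4.77×10⁻⁵ /K
Net overflow = V₀(β_liq − 3α_cont)ΔT
β − 3α = 1.40×10⁻³ − 4.77×10⁻⁵ = 1.3523×10⁻³ /K; ΔT = 19.5 K
ΔV = 254 × 1.3523×10⁻³ × 19.5 = 6.70 mL

6.70 mL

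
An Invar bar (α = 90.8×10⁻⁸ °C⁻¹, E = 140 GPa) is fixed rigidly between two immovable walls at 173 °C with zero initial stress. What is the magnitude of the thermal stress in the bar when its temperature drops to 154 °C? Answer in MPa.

σ = 2.42 MPa

Fully constrained: the free strain ε = αΔT is blocked, so σ = Eε = EαΔT.
|ΔT| = 19 K
σ = 140×10⁹ × 90.8×10⁻⁸ × 19 = 2.42×10⁶ Pa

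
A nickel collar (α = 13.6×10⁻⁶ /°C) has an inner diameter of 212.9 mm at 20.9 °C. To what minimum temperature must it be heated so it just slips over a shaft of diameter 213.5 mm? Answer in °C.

Required Δd = 213.5 − 212.9 = 0.6 mm
Δd = αd₀ΔT ⇒ ΔT = Δd/(αd₀) = 0.6 / (13.6×10⁻⁶ × 212.9) = 207.22 K
T_min = 20.9 + 207.22 = 228.12 °C

T = 228 °C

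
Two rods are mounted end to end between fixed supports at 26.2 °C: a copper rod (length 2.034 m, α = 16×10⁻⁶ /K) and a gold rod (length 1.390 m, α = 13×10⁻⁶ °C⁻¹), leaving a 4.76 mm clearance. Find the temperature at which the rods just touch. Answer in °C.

α₁L₁ = 3.2544×10⁻⁵ m/K, α₂L₂ = 1.807×10⁻⁵ m/K → total 5.0614×10⁻⁵ m/K
ΔT = g/(α₁L₁+α₂L₂) = 4.76×10⁻³ / 5.0614×10⁻⁵ = 94.05 K
T = 26.2 + 94.05 = 120.25 °C

T = 120 °C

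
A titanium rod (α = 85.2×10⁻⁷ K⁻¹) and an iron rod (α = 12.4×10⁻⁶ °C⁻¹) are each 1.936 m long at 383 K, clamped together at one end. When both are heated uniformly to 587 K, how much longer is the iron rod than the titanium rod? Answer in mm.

ΔT = 204 K
titanium: ΔL = 85.2×10⁻⁷ × 1.936 m × 204 = 3.3649×10⁻³ m = 3.3649 mm
iron: ΔL = 12.4×10⁻⁶ × 1.936 m × 204 = 4.8973×10⁻³ m = 4.8973 mm
difference = 4.8973 − 3.3649 = 1.5324 mm

1.53 mm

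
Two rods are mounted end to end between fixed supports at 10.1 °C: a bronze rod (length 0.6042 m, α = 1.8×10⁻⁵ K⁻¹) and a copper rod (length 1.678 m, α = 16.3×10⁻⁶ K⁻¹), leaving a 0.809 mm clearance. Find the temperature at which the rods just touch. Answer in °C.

T = 31.3 °C

α₁L₁ = 1.08756×10⁻⁵ m/K, α₂L₂ = 2.73514×10⁻⁵ m/K → total 3.8227×10⁻⁵ m/K
ΔT = g/(α₁L₁+α₂L₂) = 8.09×10⁻⁴ / 3.8227×10⁻⁵ = 21.163 K
T = 10.1 + 21.163 = 31.263 °C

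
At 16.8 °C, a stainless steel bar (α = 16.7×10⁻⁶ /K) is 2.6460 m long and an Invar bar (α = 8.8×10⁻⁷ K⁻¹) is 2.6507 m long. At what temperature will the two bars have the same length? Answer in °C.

L₁(1 + α₁ΔT) = L₂(1 + α₂ΔT) ⇒ ΔT = (L₂ − L₁)/(α₁L₁ − α₂L₂)
L₂ − L₁ = 2.6507 − 2.6460 = 4.70×10⁻³ m
α₁L₁ − α₂L₂ = 16.7×10⁻⁶×2.6460 − 8.8×10⁻⁷×2.6507 = 4.1855584×10⁻⁵ m/K
ΔT = 4.70×10⁻³ / 4.1855584×10⁻⁵ = 112.291 K
T = 16.8 + 112.291 = 129.091 °C

T = 129.1 °C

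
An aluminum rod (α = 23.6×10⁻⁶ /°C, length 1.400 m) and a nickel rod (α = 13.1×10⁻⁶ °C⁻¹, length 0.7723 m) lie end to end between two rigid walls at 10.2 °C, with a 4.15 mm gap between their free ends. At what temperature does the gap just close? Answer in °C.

Gap closes when ΔL₁ + ΔL₂ = 4.15 mm = 4.15×10⁻³ m
(α₁L₁ + α₂L₂)ΔT = g
α₁L₁ + α₂L₂ = 23.6×10⁻⁶×1.400 + 13.1×10⁻⁶×0.7723 = 4.315713×10⁻⁵ m/K
ΔT = 4.15×10⁻³ / 4.315713×10⁻⁵ = 96.16 K
T = 10.2 + 96.16 = 106.36 °C

T = 106 °C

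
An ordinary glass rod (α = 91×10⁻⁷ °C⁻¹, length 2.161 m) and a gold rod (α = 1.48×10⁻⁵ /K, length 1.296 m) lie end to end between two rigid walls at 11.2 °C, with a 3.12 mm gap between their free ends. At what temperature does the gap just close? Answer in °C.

T = 91.5 °C

Gap closes when ΔL₁ + ΔL₂ = 3.12 mm = 3.12×10⁻³ m
(α₁L₁ + α₂L₂)ΔT = g
α₁L₁ + α₂L₂ = 91×10⁻⁷×2.161 + 1.48×10⁻⁵×1.296 = 3.88459×10⁻⁵ m/K
ΔT = 3.12×10⁻³ / 3.88459×10⁻⁵ = 80.317 K
T = 11.2 + 80.317 = 91.517 °C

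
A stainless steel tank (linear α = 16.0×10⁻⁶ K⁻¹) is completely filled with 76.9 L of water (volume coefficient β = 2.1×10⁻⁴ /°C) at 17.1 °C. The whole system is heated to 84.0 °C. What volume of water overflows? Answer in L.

0.833 L

The tank also expands: β_container ≈ 3α = 4.8×10⁻⁵ /K
Net overflow = V₀(β_liq − 3α_cont)ΔT
β − 3α = 2.10×10⁻⁴ − 4.8×10⁻⁵ = 1.62×10⁻⁴ /K; ΔT = 66.9 K
ΔV = 76.9 × 1.62×10⁻⁴ × 66.9 = 0.833 L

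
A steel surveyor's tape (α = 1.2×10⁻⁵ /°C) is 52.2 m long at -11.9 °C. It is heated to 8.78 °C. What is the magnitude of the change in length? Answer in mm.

|ΔT| = |8.78 − (-11.9)| = 20.68 K
ΔL = αL₀ΔT = (1.2×10⁻⁵)(52.2)(20.68) = 1.30×10⁻² m

ΔL = 13.0 mm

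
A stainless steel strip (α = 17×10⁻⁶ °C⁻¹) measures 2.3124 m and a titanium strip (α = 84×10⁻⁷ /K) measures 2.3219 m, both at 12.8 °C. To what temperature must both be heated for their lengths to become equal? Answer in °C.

L₁(1 + α₁ΔT) = L₂(1 + α₂ΔT) ⇒ ΔT = (L₂ − L₁)/(α₁L₁ − α₂L₂)
L₂ − L₁ = 2.3219 − 2.3124 = 9.50×10⁻³ m
α₁L₁ − α₂L₂ = 17×10⁻⁶×2.3124 − 84×10⁻⁷×2.3219 = 1.980684×10⁻⁵ m/K
ΔT = 9.50×10⁻³ / 1.980684×10⁻⁵ = 479.632 K
T = 12.8 + 479.632 = 492.432 °C

T = 492.4 °C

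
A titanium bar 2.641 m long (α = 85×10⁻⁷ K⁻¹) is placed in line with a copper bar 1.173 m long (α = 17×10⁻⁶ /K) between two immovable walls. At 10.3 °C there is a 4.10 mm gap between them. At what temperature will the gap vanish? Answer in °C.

α₁L₁ = 2.24485×10⁻⁵ m/K, α₂L₂ = 1.9941×10⁻⁵ m/K → total 4.23895×10⁻⁵ m/K
ΔT = g/(α₁L₁+α₂L₂) = 4.10×10⁻³ / 4.23895×10⁻⁵ = 96.72 K
T = 10.3 + 96.72 = 107.02 °C

T = 107 °C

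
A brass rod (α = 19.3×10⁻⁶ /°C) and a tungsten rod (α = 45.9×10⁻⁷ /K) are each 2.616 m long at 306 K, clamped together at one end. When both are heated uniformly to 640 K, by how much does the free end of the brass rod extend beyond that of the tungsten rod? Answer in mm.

ΔT = 334 K
brass: ΔL = 19.3×10⁻⁶ × 2.616 m × 334 = 1.6863×10⁻² m = 16.863 mm
tungsten: ΔL = 45.9×10⁻⁷ × 2.616 m × 334 = 4.0105×10⁻³ m = 4.0105 mm
difference = 16.863 − 4.0105 = 12.8525 mm

12.9 mm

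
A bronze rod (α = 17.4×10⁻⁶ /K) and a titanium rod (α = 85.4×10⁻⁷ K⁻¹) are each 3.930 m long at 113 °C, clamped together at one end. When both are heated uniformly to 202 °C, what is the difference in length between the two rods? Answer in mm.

3.10 mm

ΔT = 89 K
bronze: ΔL = 17.4×10⁻⁶ × 3.930 m × 89 = 6.0860×10⁻³ m = 6.0860 mm
titanium: ΔL = 85.4×10⁻⁷ × 3.930 m × 89 = 2.9870×10⁻³ m = 2.9870 mm
difference = 6.0860 − 2.9870 = 3.099 mm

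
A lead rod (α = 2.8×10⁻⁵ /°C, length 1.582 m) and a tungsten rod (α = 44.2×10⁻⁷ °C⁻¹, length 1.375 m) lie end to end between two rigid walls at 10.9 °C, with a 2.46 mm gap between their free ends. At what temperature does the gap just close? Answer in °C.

T = 59.7 °C

α₁L₁ = 4.4296×10⁻⁵ m/K, α₂L₂ = 6.0775×10⁻⁶ m/K → total 5.03735×10⁻⁵ m/K
ΔT = g/(α₁L₁+α₂L₂) = 2.46×10⁻³ / 5.03735×10⁻⁵ = 48.835 K
T = 10.9 + 48.835 = 59.735 °C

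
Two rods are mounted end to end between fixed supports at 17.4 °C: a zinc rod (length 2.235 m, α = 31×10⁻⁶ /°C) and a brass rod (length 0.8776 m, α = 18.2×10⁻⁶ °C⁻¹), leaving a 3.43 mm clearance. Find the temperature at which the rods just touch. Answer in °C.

T = 57.6 °C

Gap closes when ΔL₁ + ΔL₂ = 3.43 mm = 3.43×10⁻³ m
(α₁L₁ + α₂L₂)ΔT = g
α₁L₁ + α₂L₂ = 31×10⁻⁶×2.235 + 18.2×10⁻⁶×0.8776 = 8.525732×10⁻⁵ m/K
ΔT = 3.43×10⁻³ / 8.525732×10⁻⁵ = 40.231 K
T = 17.4 + 40.231 = 57.631 °C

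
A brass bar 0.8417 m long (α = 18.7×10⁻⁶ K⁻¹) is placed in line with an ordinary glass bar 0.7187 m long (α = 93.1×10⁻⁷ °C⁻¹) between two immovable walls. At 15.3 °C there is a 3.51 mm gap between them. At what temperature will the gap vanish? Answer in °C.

Gap closes when ΔL₁ + ΔL₂ = 3.51 mm = 3.51×10⁻³ m
(α₁L₁ + α₂L₂)ΔT = g
α₁L₁ + α₂L₂ = 18.7×10⁻⁶×0.8417 + 93.1×10⁻⁷×0.7187 = 2.2430887×10⁻⁵ m/K
ΔT = 3.51×10⁻³ / 2.2430887×10⁻⁵ = 156.48 K
T = 15.3 + 156.48 = 171.78 °C

T = 172 °C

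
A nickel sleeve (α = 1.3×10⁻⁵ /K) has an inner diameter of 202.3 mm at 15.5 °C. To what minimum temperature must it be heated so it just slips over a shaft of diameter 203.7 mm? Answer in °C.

Required Δd = 203.7 − 202.3 = 1.4 mm
Δd = αd₀ΔT ⇒ ΔT = Δd/(αd₀) = 1.4 / (1.3×10⁻⁵ × 202.3) = 532.34 K
T_min = 15.5 + 532.34 = 547.84 °C

T = 548 °C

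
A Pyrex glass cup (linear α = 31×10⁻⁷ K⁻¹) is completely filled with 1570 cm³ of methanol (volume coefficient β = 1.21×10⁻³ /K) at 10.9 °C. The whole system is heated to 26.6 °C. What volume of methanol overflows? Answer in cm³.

29.6 cm³

The cup also expands: β_container ≈ 3α = 9.3×10⁻⁶ /K
Net overflow = V₀(β_liq − 3α_cont)ΔT
β − 3α = 1.21×10⁻³ − 9.3×10⁻⁶ = 1.2007×10⁻³ /K; ΔT = 15.7 K
ΔV = 1570 × 1.2007×10⁻³ × 15.7 = 29.6 cm³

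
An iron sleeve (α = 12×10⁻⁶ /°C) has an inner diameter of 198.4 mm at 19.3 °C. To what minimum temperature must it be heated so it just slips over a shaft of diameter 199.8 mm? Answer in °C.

Required Δd = 199.8 − 198.4 = 1.4 mm
Δd = αd₀ΔT ⇒ ΔT = Δd/(αd₀) = 1.4 / (12×10⁻⁶ × 198.4) = 588.04 K
T_min = 19.3 + 588.04 = 607.34 °C

T = 607 °C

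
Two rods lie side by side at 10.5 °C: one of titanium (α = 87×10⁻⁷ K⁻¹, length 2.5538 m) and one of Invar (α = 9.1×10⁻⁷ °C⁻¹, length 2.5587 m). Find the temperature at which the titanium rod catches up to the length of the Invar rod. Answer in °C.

T = 256.9 °C

L₁(1 + α₁ΔT) = L₂(1 + α₂ΔT) ⇒ ΔT = (L₂ − L₁)/(α₁L₁ − α₂L₂)
L₂ − L₁ = 2.5587 − 2.5538 = 4.90×10⁻³ m
α₁L₁ − α₂L₂ = 87×10⁻⁷×2.5538 − 9.1×10⁻⁷×2.5587 = 1.9889643×10⁻⁵ m/K
ΔT = 4.90×10⁻³ / 1.9889643×10⁻⁵ = 246.359 K
T = 10.5 + 246.359 = 256.859 °C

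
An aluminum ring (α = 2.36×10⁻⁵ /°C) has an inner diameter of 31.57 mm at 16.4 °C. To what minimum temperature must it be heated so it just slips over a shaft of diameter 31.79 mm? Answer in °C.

T = 312 °C

Required Δd = 31.79 − 31.57 = 0.22 mm
Δd = αd₀ΔT ⇒ ΔT = Δd/(αd₀) = 0.22 / (2.36×10⁻⁵ × 31.57) = 295.28 K
T_min = 16.4 + 295.28 = 311.68 °C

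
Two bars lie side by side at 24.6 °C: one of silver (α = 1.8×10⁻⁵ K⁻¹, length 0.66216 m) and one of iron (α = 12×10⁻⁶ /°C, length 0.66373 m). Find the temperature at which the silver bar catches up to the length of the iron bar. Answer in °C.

Equal length when α₁L₁ΔT − α₂L₂ΔT = L₂ − L₁ = 1.57×10⁻³ m
α₁L₁ = 1.191888×10⁻⁵, α₂L₂ = 7.96476×10⁻⁶ → Δ(αL) = 3.95412×10⁻⁶ m/K
ΔT = 1.57×10⁻³ / 3.95412×10⁻⁶ = 397.054 K, so T = 24.6 + 397.054 = 421.654 °C

T = 421.7 °C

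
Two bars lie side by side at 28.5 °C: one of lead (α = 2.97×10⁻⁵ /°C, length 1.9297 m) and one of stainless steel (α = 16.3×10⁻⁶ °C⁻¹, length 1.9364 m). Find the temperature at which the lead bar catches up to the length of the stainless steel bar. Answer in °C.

Equal length when α₁L₁ΔT − α₂L₂ΔT = L₂ − L₁ = 6.70×10⁻³ m
α₁L₁ = 5.731209×10⁻⁵, α₂L₂ = 3.156332×10⁻⁵ → Δ(αL) = 2.574877×10⁻⁵ m/K
ΔT = 6.70×10⁻³ / 2.574877×10⁻⁵ = 260.207 K, so T = 28.5 + 260.207 = 288.707 °C

T = 288.7 °C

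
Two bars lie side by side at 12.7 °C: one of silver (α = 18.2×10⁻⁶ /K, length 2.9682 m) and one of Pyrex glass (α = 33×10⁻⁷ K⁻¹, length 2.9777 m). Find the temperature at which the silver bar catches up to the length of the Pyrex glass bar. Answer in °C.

Equal length when α₁L₁ΔT − α₂L₂ΔT = L₂ − L₁ = 9.50×10⁻³ m
α₁L₁ = 5.402124×10⁻⁵, α₂L₂ = 9.82641×10⁻⁶ → Δ(αL) = 4.419483×10⁻⁵ m/K
ΔT = 9.50×10⁻³ / 4.419483×10⁻⁵ = 214.957 K, so T = 12.7 + 214.957 = 227.657 °C

T = 227.7 °C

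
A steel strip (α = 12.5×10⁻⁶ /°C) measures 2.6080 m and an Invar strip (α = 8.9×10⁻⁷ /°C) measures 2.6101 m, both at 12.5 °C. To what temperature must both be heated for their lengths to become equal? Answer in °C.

Equal length when α₁L₁ΔT − α₂L₂ΔT = L₂ − L₁ = 2.10×10⁻³ m
α₁L₁ = 3.260×10⁻⁵, α₂L₂ = 2.322989×10⁻⁶ → Δ(αL) = 3.0277011×10⁻⁵ m/K
ΔT = 2.10×10⁻³ / 3.0277011×10⁻⁵ = 69.3596 K, so T = 12.5 + 69.3596 = 81.8596 °C

T = 81.86 °C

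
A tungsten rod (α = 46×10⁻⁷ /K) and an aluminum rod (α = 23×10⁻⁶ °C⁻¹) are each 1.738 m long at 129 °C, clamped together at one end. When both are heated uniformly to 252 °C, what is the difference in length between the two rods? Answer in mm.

ΔT = 123 K
tungsten: ΔL = 46×10⁻⁷ × 1.738 m × 123 = 9.8336×10⁻⁴ m = 0.98336 mm
aluminum: ΔL = 23×10⁻⁶ × 1.738 m × 123 = 4.9168×10⁻³ m = 4.9168 mm
difference = 4.9168 − 0.98336 = 3.93344 mm

3.93 mm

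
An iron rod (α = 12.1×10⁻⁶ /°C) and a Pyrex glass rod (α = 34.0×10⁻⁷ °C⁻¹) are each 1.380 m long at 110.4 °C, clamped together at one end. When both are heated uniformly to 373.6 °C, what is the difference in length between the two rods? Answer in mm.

3.16 mm

ΔT = 263.2 K
iron: ΔL = 12.1×10⁻⁶ × 1.380 m × 263.2 = 4.3949×10⁻³ m = 4.3949 mm
Pyrex glass: ΔL = 34.0×10⁻⁷ × 1.380 m × 263.2 = 1.2349×10⁻³ m = 1.2349 mm
difference = 4.3949 − 1.2349 = 3.1600 mm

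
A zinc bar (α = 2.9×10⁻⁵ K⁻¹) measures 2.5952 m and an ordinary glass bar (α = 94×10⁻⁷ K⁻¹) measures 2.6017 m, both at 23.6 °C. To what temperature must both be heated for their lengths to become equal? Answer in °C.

L₁(1 + α₁ΔT) = L₂(1 + α₂ΔT) ⇒ ΔT = (L₂ − L₁)/(α₁L₁ − α₂L₂)
L₂ − L₁ = 2.6017 − 2.5952 = 6.50×10⁻³ m
α₁L₁ − α₂L₂ = 2.9×10⁻⁵×2.5952 − 94×10⁻⁷×2.6017 = 5.080482×10⁻⁵ m/K
ΔT = 6.50×10⁻³ / 5.080482×10⁻⁵ = 127.941 K
T = 23.6 + 127.941 = 151.541 °C

T = 151.5 °C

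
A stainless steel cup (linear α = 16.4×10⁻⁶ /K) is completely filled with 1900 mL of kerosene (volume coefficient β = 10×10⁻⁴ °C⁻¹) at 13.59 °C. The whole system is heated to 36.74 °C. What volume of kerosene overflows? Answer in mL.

The cup also expands: β_container ≈ 3α = 4.92×10⁻⁵ /K
Net overflow = V₀(β_liq − 3α_cont)ΔT
β − 3α = 1.00×10⁻³ − 4.92×10⁻⁵ = 9.508×10⁻⁴ /K; ΔT = 23.15 K
ΔV = 1900 × 9.508×10⁻⁴ × 23.15 = 41.8 mL

41.8 mL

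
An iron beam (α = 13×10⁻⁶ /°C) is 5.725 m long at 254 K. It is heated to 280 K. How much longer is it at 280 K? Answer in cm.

|ΔT| = |280 − 254| = 26 K
ΔL = αL₀ΔT = (13×10⁻⁶)(5.725)(26) = 1.94×10⁻³ m

ΔL = 0.194 cm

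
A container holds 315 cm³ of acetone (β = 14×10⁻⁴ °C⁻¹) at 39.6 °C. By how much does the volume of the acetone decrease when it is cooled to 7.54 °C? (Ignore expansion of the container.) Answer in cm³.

ΔV = 14.1 cm³

|ΔT| = |7.54 − 39.6| = 32.06 K
ΔV = βV₀ΔT = (14×10⁻⁴)(315)(32.06) = 14.1 cm³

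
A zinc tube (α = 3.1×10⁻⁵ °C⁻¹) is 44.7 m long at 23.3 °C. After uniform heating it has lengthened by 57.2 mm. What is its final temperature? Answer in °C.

ΔL = αL₀ΔT ⇒ ΔT = ΔL / (αL₀)
ΔT = 57.2×10⁻³ m / (3.1×10⁻⁵ × 44.7 m) = 41.279 K
T = 23.3 + 41.279 = 64.579 °C

T = 64.6 °C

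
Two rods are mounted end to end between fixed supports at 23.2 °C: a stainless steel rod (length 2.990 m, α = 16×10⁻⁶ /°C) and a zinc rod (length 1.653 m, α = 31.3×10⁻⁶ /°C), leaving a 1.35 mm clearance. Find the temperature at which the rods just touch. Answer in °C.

Gap closes when ΔL₁ + ΔL₂ = 1.35 mm = 1.35×10⁻³ m
(α₁L₁ + α₂L₂)ΔT = g
α₁L₁ + α₂L₂ = 16×10⁻⁶×2.990 + 31.3×10⁻⁶×1.653 = 9.95789×10⁻⁵ m/K
ΔT = 1.35×10⁻³ / 9.95789×10⁻⁵ = 13.557 K
T = 23.2 + 13.557 = 36.757 °C

T = 36.8 °C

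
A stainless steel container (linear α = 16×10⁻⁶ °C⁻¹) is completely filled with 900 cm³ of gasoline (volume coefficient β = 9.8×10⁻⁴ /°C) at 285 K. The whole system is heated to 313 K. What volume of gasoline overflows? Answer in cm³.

23.5 cm³

The container also expands: β_container ≈ 3α = 4.8×10⁻⁵ /K
Net overflow = V₀(β_liq − 3α_cont)ΔT
β − 3α = 9.80×10⁻⁴ − 4.8×10⁻⁵ = 9.32×10⁻⁴ /K; ΔT = 28 K
ΔV = 900 × 9.32×10⁻⁴ × 28 = 23.5 cm³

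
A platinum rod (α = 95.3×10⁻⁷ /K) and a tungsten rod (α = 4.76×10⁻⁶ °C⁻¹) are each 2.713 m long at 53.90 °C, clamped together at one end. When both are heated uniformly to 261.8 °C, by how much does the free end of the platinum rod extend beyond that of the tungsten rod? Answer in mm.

2.69 mm

ΔT = 207.90 K
platinum: ΔL = 95.3×10⁻⁷ × 2.713 m × 207.90 = 5.3752×10⁻³ m = 5.3752 mm
tungsten: ΔL = 4.76×10⁻⁶ × 2.713 m × 207.90 = 2.6848×10⁻³ m = 2.6848 mm
difference = 5.3752 − 2.6848 = 2.6904 mm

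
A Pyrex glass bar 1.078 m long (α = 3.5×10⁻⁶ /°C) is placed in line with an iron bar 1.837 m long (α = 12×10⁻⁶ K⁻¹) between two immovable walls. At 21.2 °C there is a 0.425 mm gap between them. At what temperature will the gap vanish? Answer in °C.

T = 37.7 °C

α₁L₁ = 3.773×10⁻⁶ m/K, α₂L₂ = 2.2044×10⁻⁵ m/K → total 2.5817×10⁻⁵ m/K
ΔT = g/(α₁L₁+α₂L₂) = 4.25×10⁻⁴ / 2.5817×10⁻⁵ = 16.462 K
T = 21.2 + 16.462 = 37.662 °C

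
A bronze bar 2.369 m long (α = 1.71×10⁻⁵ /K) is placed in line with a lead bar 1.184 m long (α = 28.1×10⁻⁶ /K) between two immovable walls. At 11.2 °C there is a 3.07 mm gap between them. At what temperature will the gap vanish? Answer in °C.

T = 52.8 °C

Gap closes when ΔL₁ + ΔL₂ = 3.07 mm = 3.07×10⁻³ m
(α₁L₁ + α₂L₂)ΔT = g
α₁L₁ + α₂L₂ = 1.71×10⁻⁵×2.369 + 28.1×10⁻⁶×1.184 = 7.37803×10⁻⁵ m/K
ΔT = 3.07×10⁻³ / 7.37803×10⁻⁵ = 41.610 K
T = 11.2 + 41.610 = 52.810 °C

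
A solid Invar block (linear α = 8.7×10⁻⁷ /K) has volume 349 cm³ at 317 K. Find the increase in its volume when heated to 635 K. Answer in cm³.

ΔV = 0.290 cm³

Isotropic solid: β ≈ 3α = 2.6×10⁻⁶ /K; ΔT = 318 K
ΔV = 3αV₀ΔT = 3(8.7×10⁻⁷)(349)(318) = 0.290 cm³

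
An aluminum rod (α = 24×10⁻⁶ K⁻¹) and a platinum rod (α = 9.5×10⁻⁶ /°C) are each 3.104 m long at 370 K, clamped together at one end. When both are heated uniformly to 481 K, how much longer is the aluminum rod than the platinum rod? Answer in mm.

ΔT = 111 K
aluminum: ΔL = 24×10⁻⁶ × 3.104 m × 111 = 8.2691×10⁻³ m = 8.2691 mm
platinum: ΔL = 9.5×10⁻⁶ × 3.104 m × 111 = 3.2732×10⁻³ m = 3.2732 mm
difference = 8.2691 − 3.2732 = 4.9959 mm

5.00 mm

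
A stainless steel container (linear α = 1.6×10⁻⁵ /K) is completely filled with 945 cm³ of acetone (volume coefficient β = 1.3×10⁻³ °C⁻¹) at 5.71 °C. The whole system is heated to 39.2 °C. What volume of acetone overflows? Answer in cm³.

The container also expands: β_container ≈ 3α = 4.8×10⁻⁵ /K
Net overflow = V₀(β_liq − 3α_cont)ΔT
β − 3α = 1.30×10⁻³ − 4.8×10⁻⁵ = 1.252×10⁻³ /K; ΔT = 33.49 K
ΔV = 945 × 1.252×10⁻³ × 33.49 = 39.6 cm³

39.6 cm³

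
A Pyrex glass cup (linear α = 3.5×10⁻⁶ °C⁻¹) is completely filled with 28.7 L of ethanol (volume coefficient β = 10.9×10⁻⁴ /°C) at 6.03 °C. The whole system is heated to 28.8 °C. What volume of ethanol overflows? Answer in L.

The cup also expands: β_container ≈ 3α = 1.05×10⁻⁵ /K
Net overflow = V₀(β_liq − 3α_cont)ΔT
β − 3α = 1.09×10⁻³ − 1.05×10⁻⁵ = 1.0795×10⁻³ /K; ΔT = 22.77 K
ΔV = 28.7 × 1.0795×10⁻³ × 22.77 = 0.705 L

0.705 L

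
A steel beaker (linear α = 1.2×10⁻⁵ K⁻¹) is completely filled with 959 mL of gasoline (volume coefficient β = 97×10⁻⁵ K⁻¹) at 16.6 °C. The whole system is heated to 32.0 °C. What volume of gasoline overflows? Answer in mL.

The beaker also expands: β_container ≈ 3α = 3.6×10⁻⁵ /K
Net overflow = V₀(β_liq − 3α_cont)ΔT
β − 3α = 9.70×10⁻⁴ − 3.6×10⁻⁵ = 9.34×10⁻⁴ /K; ΔT = 15.4 K
ΔV = 959 × 9.34×10⁻⁴ × 15.4 = 13.8 mL

13.8 mL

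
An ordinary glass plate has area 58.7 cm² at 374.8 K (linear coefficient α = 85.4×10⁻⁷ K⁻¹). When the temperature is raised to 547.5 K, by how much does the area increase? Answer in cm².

Area coefficient ≈ 2α; |ΔT| = 172.7 K
ΔA = 2αA₀ΔT = 2(85.4×10⁻⁷)(58.7)(172.7) = 0.173 cm²

ΔA = 0.173 cm²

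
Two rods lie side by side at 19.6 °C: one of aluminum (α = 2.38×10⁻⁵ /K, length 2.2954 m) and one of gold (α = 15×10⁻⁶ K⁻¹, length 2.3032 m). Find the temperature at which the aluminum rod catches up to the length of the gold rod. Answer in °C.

Equal length when α₁L₁ΔT − α₂L₂ΔT = L₂ − L₁ = 7.80×10⁻³ m
α₁L₁ = 5.463052×10⁻⁵, α₂L₂ = 3.4548×10⁻⁵ → Δ(αL) = 2.008252×10⁻⁵ m/K
ΔT = 7.80×10⁻³ / 2.008252×10⁻⁵ = 388.397 K, so T = 19.6 + 388.397 = 407.997 °C

T = 408.0 °C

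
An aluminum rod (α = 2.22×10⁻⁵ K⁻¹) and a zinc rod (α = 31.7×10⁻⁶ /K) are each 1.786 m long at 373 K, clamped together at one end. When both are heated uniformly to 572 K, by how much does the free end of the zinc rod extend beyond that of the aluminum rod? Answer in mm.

3.38 mm

ΔT = 199 K
aluminum: ΔL = 2.22×10⁻⁵ × 1.786 m × 199 = 7.8902×10⁻³ m = 7.8902 mm
zinc: ΔL = 31.7×10⁻⁶ × 1.786 m × 199 = 1.1267×10⁻² m = 11.267 mm
difference = 11.267 − 7.8902 = 3.3768 mm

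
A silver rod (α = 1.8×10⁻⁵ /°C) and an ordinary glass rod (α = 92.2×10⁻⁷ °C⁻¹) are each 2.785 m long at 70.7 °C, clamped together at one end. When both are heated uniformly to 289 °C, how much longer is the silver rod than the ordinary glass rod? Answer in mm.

ΔT = 218.3 K
silver: ΔL = 1.8×10⁻⁵ × 2.785 m × 218.3 = 1.0943×10⁻² m = 10.943 mm
ordinary glass: ΔL = 92.2×10⁻⁷ × 2.785 m × 218.3 = 5.6054×10⁻³ m = 5.6054 mm
difference = 10.943 − 5.6054 = 5.3376 mm

5.34 mm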